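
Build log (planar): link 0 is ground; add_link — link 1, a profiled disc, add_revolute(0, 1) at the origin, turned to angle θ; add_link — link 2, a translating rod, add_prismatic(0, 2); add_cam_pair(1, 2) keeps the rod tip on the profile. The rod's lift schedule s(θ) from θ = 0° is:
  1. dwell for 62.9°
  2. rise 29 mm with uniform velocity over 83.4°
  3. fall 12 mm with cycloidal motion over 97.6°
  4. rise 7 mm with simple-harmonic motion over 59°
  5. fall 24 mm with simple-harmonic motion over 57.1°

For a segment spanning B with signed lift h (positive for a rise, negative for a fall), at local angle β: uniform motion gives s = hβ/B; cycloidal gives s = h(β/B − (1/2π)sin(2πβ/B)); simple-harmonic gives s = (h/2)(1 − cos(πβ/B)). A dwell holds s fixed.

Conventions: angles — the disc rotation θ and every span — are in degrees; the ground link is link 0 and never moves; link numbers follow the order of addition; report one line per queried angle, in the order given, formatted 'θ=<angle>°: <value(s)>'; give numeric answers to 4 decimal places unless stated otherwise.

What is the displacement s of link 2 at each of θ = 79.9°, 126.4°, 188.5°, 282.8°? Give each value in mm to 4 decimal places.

seg 1 [0°–62.9°] dwell: s stays 0.0000
seg 2 [62.9°–146.3°] uniform, h=29: θ=79.9° here. β=17, B=83.4. 29·17/83.4 = 5.9113 → s = 5.9113
seg 2 [62.9°–146.3°] uniform, h=29: θ=126.4° here. β=63.5, B=83.4. 29·63.5/83.4 = 22.0803 → s = 22.0803
seg 2 [62.9°–146.3°] uniform, h=29: full span → s += 29 → s = 29.0000
seg 3 [146.3°–243.9°] cycloidal, h=-12: θ=188.5° here. β=42.2, B=97.6. -12·(0.4324 − sin(2π·0.4324)/(2π)) = -4.4012 → s = 24.5988
seg 3 [146.3°–243.9°] cycloidal, h=-12: full span → s += -12 → s = 17.0000
seg 4 [243.9°–302.9°] simple-harmonic, h=7: θ=282.8° here. β=38.9, B=59. 7/2·(1 − cos(π·0.6593)) = 5.1796 → s = 22.1796

θ=79.9°: 5.9113
θ=126.4°: 22.0803
θ=188.5°: 24.5988
θ=282.8°: 22.1796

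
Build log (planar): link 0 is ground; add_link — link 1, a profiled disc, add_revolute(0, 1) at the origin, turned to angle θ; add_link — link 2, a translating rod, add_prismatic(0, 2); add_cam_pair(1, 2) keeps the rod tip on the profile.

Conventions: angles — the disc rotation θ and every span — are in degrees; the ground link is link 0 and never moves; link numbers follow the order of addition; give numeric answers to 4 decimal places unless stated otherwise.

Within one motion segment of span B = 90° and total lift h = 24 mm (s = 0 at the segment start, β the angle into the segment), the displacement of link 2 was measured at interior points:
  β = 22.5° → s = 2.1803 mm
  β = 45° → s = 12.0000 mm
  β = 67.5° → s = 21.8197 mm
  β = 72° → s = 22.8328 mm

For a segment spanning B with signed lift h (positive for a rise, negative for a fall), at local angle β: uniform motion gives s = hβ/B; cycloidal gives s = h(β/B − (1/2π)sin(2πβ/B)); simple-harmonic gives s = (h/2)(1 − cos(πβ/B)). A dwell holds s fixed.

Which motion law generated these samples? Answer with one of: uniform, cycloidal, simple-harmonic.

candidates at β/B = r: uniform s = h·r (linear in β); cycloidal s = h·(r − sin(2πr)/(2π)); simple-harmonic s = (h/2)(1 − cos(πr))
β=22.5°: printed 2.1803 | uniform 6.0000, cycloidal 2.1803, simple-harmonic 3.5147
β=45°: printed 12.0000 | uniform 12.0000, cycloidal 12.0000, simple-harmonic 12.0000
β=67.5°: printed 21.8197 | uniform 18.0000, cycloidal 21.8197, simple-harmonic 20.4853
β=72°: printed 22.8328 | uniform 19.2000, cycloidal 22.8328, simple-harmonic 21.7082
only one law matches every sample → cycloidal

cycloidal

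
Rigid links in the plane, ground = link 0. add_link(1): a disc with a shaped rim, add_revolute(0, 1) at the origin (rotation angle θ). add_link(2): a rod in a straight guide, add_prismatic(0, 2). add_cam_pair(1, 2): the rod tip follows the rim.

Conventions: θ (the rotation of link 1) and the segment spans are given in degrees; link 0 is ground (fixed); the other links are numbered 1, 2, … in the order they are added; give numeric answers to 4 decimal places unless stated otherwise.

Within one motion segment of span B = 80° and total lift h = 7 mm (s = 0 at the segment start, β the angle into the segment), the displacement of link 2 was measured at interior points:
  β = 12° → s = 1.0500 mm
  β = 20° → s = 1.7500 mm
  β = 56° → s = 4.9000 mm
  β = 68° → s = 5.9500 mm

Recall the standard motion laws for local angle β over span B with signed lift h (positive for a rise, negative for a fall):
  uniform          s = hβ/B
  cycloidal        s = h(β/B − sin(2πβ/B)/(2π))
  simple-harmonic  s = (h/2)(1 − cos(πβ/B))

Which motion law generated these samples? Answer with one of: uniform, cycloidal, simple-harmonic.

candidates at β/B = r: uniform s = h·r (linear in β); cycloidal s = h·(r − sin(2πr)/(2π)); simple-harmonic s = (h/2)(1 − cos(πr))
β=12°: printed 1.0500 | uniform 1.0500, cycloidal 0.1487, simple-harmonic 0.3815
β=20°: printed 1.7500 | uniform 1.7500, cycloidal 0.6359, simple-harmonic 1.0251
β=56°: printed 4.9000 | uniform 4.9000, cycloidal 5.9596, simple-harmonic 5.5572
β=68°: printed 5.9500 | uniform 5.9500, cycloidal 6.8513, simple-harmonic 6.6185
only one law matches every sample → uniform

uniform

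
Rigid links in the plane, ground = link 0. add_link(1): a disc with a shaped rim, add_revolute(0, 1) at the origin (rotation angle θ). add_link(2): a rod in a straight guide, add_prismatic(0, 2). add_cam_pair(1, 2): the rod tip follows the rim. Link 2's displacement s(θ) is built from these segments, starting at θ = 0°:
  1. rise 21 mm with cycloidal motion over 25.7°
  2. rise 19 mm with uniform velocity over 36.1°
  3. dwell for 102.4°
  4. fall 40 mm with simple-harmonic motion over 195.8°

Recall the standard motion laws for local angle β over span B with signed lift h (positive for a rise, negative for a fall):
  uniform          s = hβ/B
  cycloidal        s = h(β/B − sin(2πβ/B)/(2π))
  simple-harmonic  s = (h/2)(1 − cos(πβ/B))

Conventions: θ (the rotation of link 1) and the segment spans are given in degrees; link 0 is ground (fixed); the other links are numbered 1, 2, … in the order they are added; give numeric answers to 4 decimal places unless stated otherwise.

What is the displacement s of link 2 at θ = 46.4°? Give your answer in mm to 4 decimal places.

segment 1 (0° to 25.7°, cycloidal, h = 21) is passed completely: s = 0.0000 + (21) = 21.0000
θ = 46.4° falls in segment 2 (25.7° to 61.8°, uniform, h = 19): β = 46.4 − 25.7 = 20.7°, B = 36.1°; Δs = 19·20.7/36.1 = 10.8947; s = 21.0000 + 10.8947 = 31.8947

31.8947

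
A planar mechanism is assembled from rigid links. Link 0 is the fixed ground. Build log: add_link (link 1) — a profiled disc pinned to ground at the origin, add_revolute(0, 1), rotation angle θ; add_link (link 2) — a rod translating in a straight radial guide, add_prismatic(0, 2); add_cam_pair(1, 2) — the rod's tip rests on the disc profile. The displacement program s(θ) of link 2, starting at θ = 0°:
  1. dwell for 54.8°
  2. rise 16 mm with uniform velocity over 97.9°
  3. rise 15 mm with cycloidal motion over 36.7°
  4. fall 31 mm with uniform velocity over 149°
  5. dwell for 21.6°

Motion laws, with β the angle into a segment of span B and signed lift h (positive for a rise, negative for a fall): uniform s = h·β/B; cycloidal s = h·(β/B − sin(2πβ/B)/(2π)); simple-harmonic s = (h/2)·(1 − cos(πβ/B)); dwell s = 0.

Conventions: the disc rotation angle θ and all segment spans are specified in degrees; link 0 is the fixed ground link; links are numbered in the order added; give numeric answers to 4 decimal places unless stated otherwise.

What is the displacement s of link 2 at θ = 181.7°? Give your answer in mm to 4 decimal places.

seg 1 [0°–54.8°] dwell: s stays 0.0000
seg 2 [54.8°–152.7°] uniform, h=16: full span → s += 16 → s = 16.0000
seg 3 [152.7°–189.4°] cycloidal, h=15: θ=181.7° here. β=29, B=36.7. 15·(0.7902 − sin(2π·0.7902)/(2π)) = 14.1645 → s = 30.1645

30.1645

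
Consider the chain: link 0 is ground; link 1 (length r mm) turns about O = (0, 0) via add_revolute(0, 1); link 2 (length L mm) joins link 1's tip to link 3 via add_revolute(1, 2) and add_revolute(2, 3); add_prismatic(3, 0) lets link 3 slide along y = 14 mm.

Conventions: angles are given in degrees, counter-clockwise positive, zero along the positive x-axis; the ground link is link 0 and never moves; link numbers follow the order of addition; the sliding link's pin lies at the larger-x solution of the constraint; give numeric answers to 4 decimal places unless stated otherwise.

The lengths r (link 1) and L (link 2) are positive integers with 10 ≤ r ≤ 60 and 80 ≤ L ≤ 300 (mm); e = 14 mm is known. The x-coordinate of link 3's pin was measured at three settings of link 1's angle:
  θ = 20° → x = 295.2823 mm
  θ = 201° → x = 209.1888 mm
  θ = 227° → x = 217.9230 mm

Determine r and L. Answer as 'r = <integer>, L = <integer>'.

constraint per measurement: (x − r cos θ)² + (r sin θ − e)² = L²
subtracting the θ₁ and θ₂ equations cancels the r² and L² terms:
r = (x₁² − x₂²) / (2[(x₁cos θ₁ + e sin θ₁) − (x₂cos θ₂ + e sin θ₂)]) = 45.0000 → r = 45
L² = (x₁ − r cos θ₁)² + (r sin θ₁ − e)² = 64008.9775 → L = 253.0000 → L = 253
check at θ₃=227°: x = 217.9230 (printed 217.9230) ✓

r = 45, L = 253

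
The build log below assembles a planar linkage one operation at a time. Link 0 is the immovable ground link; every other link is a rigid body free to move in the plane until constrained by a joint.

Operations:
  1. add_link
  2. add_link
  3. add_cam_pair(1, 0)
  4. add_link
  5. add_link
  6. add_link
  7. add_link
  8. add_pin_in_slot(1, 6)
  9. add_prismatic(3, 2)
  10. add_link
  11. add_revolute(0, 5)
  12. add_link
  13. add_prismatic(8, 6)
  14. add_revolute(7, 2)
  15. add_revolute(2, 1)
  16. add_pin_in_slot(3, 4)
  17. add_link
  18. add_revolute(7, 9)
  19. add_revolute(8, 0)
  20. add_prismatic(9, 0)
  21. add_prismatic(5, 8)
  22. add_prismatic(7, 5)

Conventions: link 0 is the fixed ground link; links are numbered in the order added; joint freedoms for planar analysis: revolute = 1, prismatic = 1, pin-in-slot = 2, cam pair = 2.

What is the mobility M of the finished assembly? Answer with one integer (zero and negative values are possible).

ground; <1,0,0>
#1 <2,0,0>
#2 <3,0,0>
C:1↔0 J2 <3,0,1>
#3 <4,0,1>
#4 <5,0,1>
#5 <6,0,1>
#6 <7,0,1>
PS:1↔6 J2 <7,0,2>
P:3↔2 J1 <7,1,2>
#7 <8,1,2>
R:0↔5 J1 <8,2,2>
#8 <9,2,2>
P:8↔6 J1 <9,3,2>
R:7↔2 J1 <9,4,2>
R:2↔1 J1 <9,5,2>
PS:3↔4 J2 <9,5,3>
#9 <10,5,3>
R:7↔9 J1 <10,6,3>
R:8↔0 J1 <10,7,3>
P:9↔0 J1 <10,8,3>
P:5↔8 J1 <10,9,3>
P:7↔5 J1 <10,10,3>
3×9 − 2×10 − 1×3 = 4

M = 4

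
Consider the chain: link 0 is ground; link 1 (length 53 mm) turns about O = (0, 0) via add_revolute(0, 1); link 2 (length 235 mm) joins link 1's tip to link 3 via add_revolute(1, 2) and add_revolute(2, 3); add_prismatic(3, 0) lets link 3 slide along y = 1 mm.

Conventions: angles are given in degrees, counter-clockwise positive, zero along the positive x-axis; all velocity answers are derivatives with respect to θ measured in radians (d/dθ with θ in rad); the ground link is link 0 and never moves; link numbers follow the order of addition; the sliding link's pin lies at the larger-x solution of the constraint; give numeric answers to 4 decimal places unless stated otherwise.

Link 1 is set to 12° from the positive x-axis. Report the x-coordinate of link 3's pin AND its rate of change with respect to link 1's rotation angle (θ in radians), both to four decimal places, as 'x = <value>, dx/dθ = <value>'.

geometry: r = 53 mm, L = 235 mm, e = 1 mm
crank pin P = (r cos θ, r sin θ) = (51.841823, 11.019320)
h = r sin θ − e = 11.019320 − 1 = 10.019320
x = r cos θ + √(L² − h²) = 51.841823 + 234.786314 = 286.628137
dx/dθ = −r sin θ − h·r cos θ/√(L² − h²) (θ in radians; h = 10.019320) = -13.231628

x = 286.6281, dx/dθ = -13.2316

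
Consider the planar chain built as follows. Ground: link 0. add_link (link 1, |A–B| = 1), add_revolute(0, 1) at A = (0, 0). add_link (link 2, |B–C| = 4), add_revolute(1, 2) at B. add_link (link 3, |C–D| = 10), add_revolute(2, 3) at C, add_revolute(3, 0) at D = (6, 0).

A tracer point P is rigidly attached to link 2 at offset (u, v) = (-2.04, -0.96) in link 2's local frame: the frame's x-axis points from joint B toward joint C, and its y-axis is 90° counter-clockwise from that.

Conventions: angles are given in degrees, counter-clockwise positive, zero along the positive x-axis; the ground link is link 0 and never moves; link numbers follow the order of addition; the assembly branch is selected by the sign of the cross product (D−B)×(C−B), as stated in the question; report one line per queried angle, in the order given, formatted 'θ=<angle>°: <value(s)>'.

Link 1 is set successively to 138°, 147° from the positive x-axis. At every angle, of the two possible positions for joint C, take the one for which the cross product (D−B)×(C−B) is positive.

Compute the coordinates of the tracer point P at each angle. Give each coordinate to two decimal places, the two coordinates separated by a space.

A=(0,0), D=(6.00,0)
θ=138°: B = A + 1.00·(cos138°, sin138°) = (-0.7431, 0.6691)
θ=138°: |BD| = 6.7763
θ=138°: circle(B,4.00) ∩ circle(D,10.00): a=-2.8100, h=2.8468
θ=138°:   candidates: C₊=(-3.2583,3.7795) cross=19.290; C₋=(-3.8205,-1.8862) cross=-19.290
θ=138°:   branch + wants cross > 0 → take C=(-3.2583,3.7795) (cross=19.290)
θ=138°: ex = (C−B)/|BC| = (-0.6288,0.7776); ey = (-0.7776,-0.6288)
θ=138°: P = B + -2.04·ex + -0.96·ey = (1.2861,-0.3135)
θ=147°: B = A + 1.00·(cos147°, sin147°) = (-0.8387, 0.5446)
θ=147°: |BD| = 6.8603
θ=147°: circle(B,4.00) ∩ circle(D,10.00): a=-2.6920, h=2.9586
θ=147°:   candidates: C₊=(-3.2873,3.7076) cross=20.297; C₋=(-3.7571,-2.1909) cross=-20.297
θ=147°:   branch + wants cross > 0 → take C=(-3.2873,3.7076) (cross=20.297)
θ=147°: ex = (C−B)/|BC| = (-0.6122,0.7907); ey = (-0.7907,-0.6122)
θ=147°: P = B + -2.04·ex + -0.96·ey = (1.1692,-0.4808)

θ=138°: 1.29 -0.31
θ=147°: 1.17 -0.48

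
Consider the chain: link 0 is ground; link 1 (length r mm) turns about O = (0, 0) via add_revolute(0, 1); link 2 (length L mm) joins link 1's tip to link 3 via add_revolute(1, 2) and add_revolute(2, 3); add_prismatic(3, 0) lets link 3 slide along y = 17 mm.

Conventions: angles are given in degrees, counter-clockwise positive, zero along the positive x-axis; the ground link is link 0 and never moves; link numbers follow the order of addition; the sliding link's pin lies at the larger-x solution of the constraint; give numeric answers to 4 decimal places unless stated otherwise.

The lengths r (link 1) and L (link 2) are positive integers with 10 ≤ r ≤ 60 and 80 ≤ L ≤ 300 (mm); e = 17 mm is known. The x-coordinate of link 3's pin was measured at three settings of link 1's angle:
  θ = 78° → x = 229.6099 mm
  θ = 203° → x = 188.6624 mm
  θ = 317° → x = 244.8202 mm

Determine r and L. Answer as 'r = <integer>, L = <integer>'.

constraint per measurement: (x − r cos θ)² + (r sin θ − e)² = L²
subtracting the θ₁ and θ₂ equations cancels the r² and L² terms:
r = (x₁² − x₂²) / (2[(x₁cos θ₁ + e sin θ₁) − (x₂cos θ₂ + e sin θ₂)]) = 35.0000 → r = 35
L² = (x₁ − r cos θ₁)² + (r sin θ₁ − e)² = 49729.0098 → L = 223.0000 → L = 223
check at θ₃=317°: x = 244.8202 (printed 244.8202) ✓

r = 35, L = 223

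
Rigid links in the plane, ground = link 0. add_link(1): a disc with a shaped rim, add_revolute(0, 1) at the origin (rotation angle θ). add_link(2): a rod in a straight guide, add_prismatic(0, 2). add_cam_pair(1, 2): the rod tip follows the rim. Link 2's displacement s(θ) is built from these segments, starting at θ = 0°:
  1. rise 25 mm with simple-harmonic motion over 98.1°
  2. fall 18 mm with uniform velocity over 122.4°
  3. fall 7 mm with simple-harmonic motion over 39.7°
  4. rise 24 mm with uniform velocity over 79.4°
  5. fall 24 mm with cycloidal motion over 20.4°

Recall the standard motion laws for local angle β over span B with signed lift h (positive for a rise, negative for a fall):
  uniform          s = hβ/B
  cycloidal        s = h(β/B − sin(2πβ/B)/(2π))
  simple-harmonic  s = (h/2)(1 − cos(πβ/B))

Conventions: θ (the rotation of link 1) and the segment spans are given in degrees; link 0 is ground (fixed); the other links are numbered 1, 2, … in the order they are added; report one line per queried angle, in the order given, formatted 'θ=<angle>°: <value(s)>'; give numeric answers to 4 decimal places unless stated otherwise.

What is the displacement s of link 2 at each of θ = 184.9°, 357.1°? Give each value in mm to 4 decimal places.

segment 1 (0° to 98.1°, simple-harmonic, h = 25) is passed completely: s = 0.0000 + (25) = 25.0000
θ = 184.9° falls in segment 2 (98.1° to 220.5°, uniform, h = -18): β = 184.9 − 98.1 = 86.8°, B = 122.4°; Δs = -18·86.8/122.4 = -12.7647; s = 25.0000 − 12.7647 = 12.2353
segment 2 (98.1° to 220.5°, uniform, h = -18) is passed completely: s = 25.0000 + (-18) = 7.0000
segment 3 (220.5° to 260.2°, simple-harmonic, h = -7) is passed completely: s = 7.0000 + (-7) = 0.0000
segment 4 (260.2° to 339.6°, uniform, h = 24) is passed completely: s = 0.0000 + (24) = 24.0000
θ = 357.1° falls in segment 5 (339.6° to 360°, cycloidal, h = -24): β = 357.1 − 339.6 = 17.5°, B = 20.4°; Δs = -24·(0.8578 − sin(2π·0.8578)/(2π)) = -23.5641; s = 24.0000 − 23.5641 = 0.4359

θ=184.9°: 12.2353
θ=357.1°: 0.4359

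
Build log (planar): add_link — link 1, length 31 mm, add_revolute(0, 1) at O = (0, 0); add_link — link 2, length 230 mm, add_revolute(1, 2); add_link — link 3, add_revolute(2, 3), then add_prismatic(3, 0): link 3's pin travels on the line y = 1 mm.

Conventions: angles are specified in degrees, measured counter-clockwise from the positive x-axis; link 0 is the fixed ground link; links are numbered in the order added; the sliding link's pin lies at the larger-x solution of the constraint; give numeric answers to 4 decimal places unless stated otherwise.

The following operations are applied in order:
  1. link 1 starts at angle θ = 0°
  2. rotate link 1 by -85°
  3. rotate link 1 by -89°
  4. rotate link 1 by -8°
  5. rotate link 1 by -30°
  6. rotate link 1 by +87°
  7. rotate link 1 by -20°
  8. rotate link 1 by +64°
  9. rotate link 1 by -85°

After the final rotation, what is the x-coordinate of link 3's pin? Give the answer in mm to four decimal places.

geometry: r = 31 mm, L = 230 mm, e = 1 mm; θ starts at 0°
rotate link 1 by -85°: θ ← 0° -85° = -85°
rotate link 1 by -89°: θ ← -85° -89° = -174°
rotate link 1 by -8°: θ ← -174° -8° = -182°
rotate link 1 by -30°: θ ← -182° -30° = -212°
rotate link 1 by +87°: θ ← -212° +87° = -125°
rotate link 1 by -20°: θ ← -125° -20° = -145°
rotate link 1 by +64°: θ ← -145° +64° = -81°
rotate link 1 by -85°: θ ← -81° -85° = -166°
crank pin P = (r cos θ, r sin θ) = (-30.079168, -7.499579)
h = r sin θ − e = -7.499579 − 1 = -8.499579
x = r cos θ + √(L² − h²) = -30.079168 + 229.842897 = 199.763729

199.7637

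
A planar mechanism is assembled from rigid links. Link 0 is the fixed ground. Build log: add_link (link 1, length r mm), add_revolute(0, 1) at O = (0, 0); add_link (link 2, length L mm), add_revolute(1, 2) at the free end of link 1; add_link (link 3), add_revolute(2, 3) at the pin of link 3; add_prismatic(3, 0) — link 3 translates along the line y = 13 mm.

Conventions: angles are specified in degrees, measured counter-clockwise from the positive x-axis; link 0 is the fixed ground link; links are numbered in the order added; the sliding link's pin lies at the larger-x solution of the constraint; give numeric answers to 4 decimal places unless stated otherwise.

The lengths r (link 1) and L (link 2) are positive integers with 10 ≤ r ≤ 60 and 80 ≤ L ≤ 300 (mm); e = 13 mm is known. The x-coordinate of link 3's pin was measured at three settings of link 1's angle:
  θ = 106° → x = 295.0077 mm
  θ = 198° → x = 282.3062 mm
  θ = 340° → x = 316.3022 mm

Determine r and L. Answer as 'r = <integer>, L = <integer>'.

constraint per measurement: (x − r cos θ)² + (r sin θ − e)² = L²
subtracting the θ₁ and θ₂ equations cancels the r² and L² terms:
r = (x₁² − x₂²) / (2[(x₁cos θ₁ + e sin θ₁) − (x₂cos θ₂ + e sin θ₂)]) = 18.0000 → r = 18
L² = (x₁ − r cos θ₁)² + (r sin θ₁ − e)² = 90000.0177 → L = 300.0000 → L = 300
check at θ₃=340°: x = 316.3022 (printed 316.3022) ✓

r = 18, L = 300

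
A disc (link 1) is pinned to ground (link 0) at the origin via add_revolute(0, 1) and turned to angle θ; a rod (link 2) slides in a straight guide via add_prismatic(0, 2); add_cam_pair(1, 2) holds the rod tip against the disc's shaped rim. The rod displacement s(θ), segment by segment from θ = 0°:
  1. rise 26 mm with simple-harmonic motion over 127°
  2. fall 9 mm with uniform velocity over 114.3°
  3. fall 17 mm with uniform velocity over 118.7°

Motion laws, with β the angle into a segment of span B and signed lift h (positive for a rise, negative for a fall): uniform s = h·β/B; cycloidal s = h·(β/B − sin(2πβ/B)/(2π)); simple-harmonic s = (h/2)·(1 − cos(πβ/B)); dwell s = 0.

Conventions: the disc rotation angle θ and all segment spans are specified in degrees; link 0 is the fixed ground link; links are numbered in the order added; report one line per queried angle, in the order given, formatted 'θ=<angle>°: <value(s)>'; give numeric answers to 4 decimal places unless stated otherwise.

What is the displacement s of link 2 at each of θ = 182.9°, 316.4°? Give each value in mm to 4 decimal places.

segment 1 (0° to 127°, simple-harmonic, h = 26) is passed completely: s = 0.0000 + (26) = 26.0000
θ = 182.9° falls in segment 2 (127° to 241.3°, uniform, h = -9): β = 182.9 − 127 = 55.9°, B = 114.3°; Δs = -9·55.9/114.3 = -4.4016; s = 26.0000 − 4.4016 = 21.5984
segment 2 (127° to 241.3°, uniform, h = -9) is passed completely: s = 26.0000 + (-9) = 17.0000
θ = 316.4° falls in segment 3 (241.3° to 360°, uniform, h = -17): β = 316.4 − 241.3 = 75.1°, B = 118.7°; Δs = -17·75.1/118.7 = -10.7557; s = 17.0000 − 10.7557 = 6.2443

θ=182.9°: 21.5984
θ=316.4°: 6.2443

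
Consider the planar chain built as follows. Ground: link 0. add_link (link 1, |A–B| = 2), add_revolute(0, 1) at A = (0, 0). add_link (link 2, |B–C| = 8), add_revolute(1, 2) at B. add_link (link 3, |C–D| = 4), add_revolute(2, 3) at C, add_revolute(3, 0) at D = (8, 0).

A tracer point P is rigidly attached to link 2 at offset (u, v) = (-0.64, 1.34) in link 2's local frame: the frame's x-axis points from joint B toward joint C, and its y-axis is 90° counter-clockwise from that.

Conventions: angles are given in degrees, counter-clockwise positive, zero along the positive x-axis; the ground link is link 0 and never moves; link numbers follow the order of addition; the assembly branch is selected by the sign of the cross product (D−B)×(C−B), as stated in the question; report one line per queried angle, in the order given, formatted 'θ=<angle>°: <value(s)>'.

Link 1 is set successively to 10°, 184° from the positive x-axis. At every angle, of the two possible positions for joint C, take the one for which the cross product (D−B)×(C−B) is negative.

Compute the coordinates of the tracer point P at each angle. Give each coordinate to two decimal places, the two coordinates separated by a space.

A=(0,0), D=(8.00,0)
θ=10°: B = A + 2.00·(cos10°, sin10°) = (1.9696, 0.3473)
θ=10°: |BD| = 6.0404
θ=10°: circle(B,8.00) ∩ circle(D,4.00): a=6.9935, h=3.8848
θ=10°:   candidates: C₊=(9.1749,3.8236) cross=23.466; C₋=(8.7281,-3.9332) cross=-23.466
θ=10°:   branch - wants cross < 0 → take C=(8.7281,-3.9332) (cross=-23.466)
θ=10°: ex = (C−B)/|BC| = (0.8448,-0.5351); ey = (0.5351,0.8448)
θ=10°: P = B + -0.64·ex + 1.34·ey = (2.1459,1.8218)
θ=184°: B = A + 2.00·(cos184°, sin184°) = (-1.9951, -0.1395)
θ=184°: |BD| = 9.9961
θ=184°: circle(B,8.00) ∩ circle(D,4.00): a=7.3990, h=3.0422
θ=184°:   candidates: C₊=(5.3607,3.0057) cross=30.410; C₋=(5.4456,-3.0782) cross=-30.410
θ=184°:   branch - wants cross < 0 → take C=(5.4456,-3.0782) (cross=-30.410)
θ=184°: ex = (C−B)/|BC| = (0.9301,-0.3673); ey = (0.3673,0.9301)
θ=184°: P = B + -0.64·ex + 1.34·ey = (-2.0982,1.3419)

θ=10°: 2.15 1.82
θ=184°: -2.10 1.34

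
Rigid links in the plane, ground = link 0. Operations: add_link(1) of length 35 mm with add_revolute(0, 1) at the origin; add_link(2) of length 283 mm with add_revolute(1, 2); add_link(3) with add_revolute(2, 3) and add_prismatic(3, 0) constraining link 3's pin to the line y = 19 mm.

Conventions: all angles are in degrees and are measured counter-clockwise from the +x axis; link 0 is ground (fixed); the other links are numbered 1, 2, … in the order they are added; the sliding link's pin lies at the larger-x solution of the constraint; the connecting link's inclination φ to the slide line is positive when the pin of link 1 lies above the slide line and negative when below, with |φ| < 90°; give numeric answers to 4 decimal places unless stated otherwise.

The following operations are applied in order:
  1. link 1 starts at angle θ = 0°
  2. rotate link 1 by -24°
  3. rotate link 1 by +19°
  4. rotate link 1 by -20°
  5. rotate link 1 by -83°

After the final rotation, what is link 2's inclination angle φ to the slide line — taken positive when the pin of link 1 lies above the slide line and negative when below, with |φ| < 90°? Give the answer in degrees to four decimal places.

geometry: r = 35 mm, L = 283 mm, e = 19 mm; θ starts at 0°
rotate link 1 by -24°: θ ← 0° -24° = -24°
rotate link 1 by +19°: θ ← -24° +19° = -5°
rotate link 1 by -20°: θ ← -5° -20° = -25°
rotate link 1 by -83°: θ ← -25° -83° = -108°
h = r sin θ − e = -33.286978 − 19 = -52.286978
sin φ = h / L = -52.286978 / 283 = -0.18475964
φ = arcsin(-0.18475964) = -10.647119°

-10.6471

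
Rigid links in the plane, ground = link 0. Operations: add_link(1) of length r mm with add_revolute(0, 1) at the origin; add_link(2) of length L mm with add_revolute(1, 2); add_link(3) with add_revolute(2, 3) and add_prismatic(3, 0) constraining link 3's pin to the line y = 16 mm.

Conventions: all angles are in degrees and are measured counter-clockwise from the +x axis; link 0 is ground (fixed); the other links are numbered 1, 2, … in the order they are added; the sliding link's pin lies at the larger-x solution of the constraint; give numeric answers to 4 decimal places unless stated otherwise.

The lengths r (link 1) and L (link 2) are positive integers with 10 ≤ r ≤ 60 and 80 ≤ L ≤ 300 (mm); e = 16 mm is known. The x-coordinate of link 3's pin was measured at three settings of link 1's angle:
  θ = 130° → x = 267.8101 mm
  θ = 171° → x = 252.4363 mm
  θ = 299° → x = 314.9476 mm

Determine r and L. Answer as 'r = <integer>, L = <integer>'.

constraint per measurement: (x − r cos θ)² + (r sin θ − e)² = L²
subtracting the θ₁ and θ₂ equations cancels the r² and L² terms:
r = (x₁² − x₂²) / (2[(x₁cos θ₁ + e sin θ₁) − (x₂cos θ₂ + e sin θ₂)]) = 45.9997 → r = 46
L² = (x₁ − r cos θ₁)² + (r sin θ₁ − e)² = 88803.9735 → L = 298.0000 → L = 298
check at θ₃=299°: x = 314.9476 (printed 314.9476) ✓

r = 46, L = 298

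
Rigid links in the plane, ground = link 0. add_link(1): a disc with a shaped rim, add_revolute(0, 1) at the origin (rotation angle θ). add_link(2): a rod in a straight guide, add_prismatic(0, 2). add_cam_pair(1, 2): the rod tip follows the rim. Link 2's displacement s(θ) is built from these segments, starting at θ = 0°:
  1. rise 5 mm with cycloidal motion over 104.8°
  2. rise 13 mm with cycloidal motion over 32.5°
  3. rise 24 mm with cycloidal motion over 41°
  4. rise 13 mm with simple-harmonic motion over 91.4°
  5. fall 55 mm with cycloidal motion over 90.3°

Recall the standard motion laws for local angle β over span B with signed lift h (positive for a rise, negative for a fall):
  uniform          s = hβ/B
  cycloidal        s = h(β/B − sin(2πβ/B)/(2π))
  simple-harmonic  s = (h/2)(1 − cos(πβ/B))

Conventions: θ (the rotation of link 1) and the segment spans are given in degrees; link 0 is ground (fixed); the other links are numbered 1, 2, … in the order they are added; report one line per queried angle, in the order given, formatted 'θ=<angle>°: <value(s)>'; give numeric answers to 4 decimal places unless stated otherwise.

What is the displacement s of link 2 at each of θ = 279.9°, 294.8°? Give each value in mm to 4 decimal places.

segment 1 (0° to 104.8°, cycloidal, h = 5) is passed completely: s = 0.0000 + (5) = 5.0000
segment 2 (104.8° to 137.3°, cycloidal, h = 13) is passed completely: s = 5.0000 + (13) = 18.0000
segment 3 (137.3° to 178.3°, cycloidal, h = 24) is passed completely: s = 18.0000 + (24) = 42.0000
segment 4 (178.3° to 269.7°, simple-harmonic, h = 13) is passed completely: s = 42.0000 + (13) = 55.0000
θ = 279.9° falls in segment 5 (269.7° to 360°, cycloidal, h = -55): β = 279.9 − 269.7 = 10.2°, B = 90.3°; Δs = -55·(0.1130 − sin(2π·0.1130)/(2π)) = -0.5086; s = 55.0000 − 0.5086 = 54.4914
θ = 294.8° falls in segment 5 (269.7° to 360°, cycloidal, h = -55): β = 294.8 − 269.7 = 25.1°, B = 90.3°; Δs = -55·(0.2780 − sin(2π·0.2780)/(2π)) = -6.6692; s = 55.0000 − 6.6692 = 48.3308

θ=279.9°: 54.4914
θ=294.8°: 48.3308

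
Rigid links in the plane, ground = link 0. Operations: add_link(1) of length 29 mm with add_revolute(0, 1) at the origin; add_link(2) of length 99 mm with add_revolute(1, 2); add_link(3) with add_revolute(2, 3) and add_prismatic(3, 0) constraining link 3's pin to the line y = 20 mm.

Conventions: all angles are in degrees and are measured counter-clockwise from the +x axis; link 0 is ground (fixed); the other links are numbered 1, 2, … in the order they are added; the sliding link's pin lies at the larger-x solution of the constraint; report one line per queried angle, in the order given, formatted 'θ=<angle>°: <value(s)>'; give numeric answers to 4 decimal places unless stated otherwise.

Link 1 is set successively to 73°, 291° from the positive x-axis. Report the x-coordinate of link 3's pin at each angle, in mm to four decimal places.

geometry: r = 29 mm, L = 99 mm, e = 20 mm
θ=73°: crank pin P = (r cos θ, r sin θ) = (8.478779, 27.732838)
θ=73°: h = r sin θ − e = 27.732838 − 20 = 7.732838
θ=73°: x = r cos θ + √(L² − h²) = 8.478779 + 98.697534 = 107.176313
θ=291°: crank pin P = (r cos θ, r sin θ) = (10.392671, -27.073832)
θ=291°: h = r sin θ − e = -27.073832 − 20 = -47.073832
θ=291°: x = r cos θ + √(L² − h²) = 10.392671 + 87.092217 = 97.484888

θ=73°: 107.1763
θ=291°: 97.4849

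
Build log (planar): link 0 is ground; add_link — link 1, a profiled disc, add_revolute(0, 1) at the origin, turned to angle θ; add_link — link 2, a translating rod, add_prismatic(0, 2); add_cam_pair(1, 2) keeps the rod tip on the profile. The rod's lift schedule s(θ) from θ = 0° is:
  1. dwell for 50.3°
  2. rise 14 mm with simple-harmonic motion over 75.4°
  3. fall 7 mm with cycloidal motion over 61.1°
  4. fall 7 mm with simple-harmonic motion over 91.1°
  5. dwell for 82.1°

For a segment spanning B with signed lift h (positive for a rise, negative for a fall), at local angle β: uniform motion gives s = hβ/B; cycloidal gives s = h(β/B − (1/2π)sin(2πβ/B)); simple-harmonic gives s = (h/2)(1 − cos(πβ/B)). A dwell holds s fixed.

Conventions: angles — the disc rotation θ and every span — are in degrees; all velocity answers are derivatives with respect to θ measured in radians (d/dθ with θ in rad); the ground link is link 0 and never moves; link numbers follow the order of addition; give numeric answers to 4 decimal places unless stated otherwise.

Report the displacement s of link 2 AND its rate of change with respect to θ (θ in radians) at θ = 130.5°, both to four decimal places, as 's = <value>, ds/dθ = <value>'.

seg 1 [0°–50.3°] dwell: s stays 0.0000
seg 2 [50.3°–125.7°] simple-harmonic, h=14: full span → s += 14 → s = 14.0000
seg 3 [125.7°–186.8°] cycloidal, h=-7: θ=130.5° here. β=4.8, B=61.1. -7·(0.0786 − sin(2π·0.0786)/(2π)) = -0.0221 → s = 13.9779
velocity in seg [125.7°–186.8°] (cycloidal), θ in radians: β = 4.8° = 0.0838 rad, B = 61.1° = 1.0664 rad; ds/dθ = (h/B)(1 − cos(2πβ/B)) = ((-7)/1.0664)(1 − cos(2π·0.0786)) = -0.783562 mm/rad

s = 13.9779, ds/dθ = -0.7836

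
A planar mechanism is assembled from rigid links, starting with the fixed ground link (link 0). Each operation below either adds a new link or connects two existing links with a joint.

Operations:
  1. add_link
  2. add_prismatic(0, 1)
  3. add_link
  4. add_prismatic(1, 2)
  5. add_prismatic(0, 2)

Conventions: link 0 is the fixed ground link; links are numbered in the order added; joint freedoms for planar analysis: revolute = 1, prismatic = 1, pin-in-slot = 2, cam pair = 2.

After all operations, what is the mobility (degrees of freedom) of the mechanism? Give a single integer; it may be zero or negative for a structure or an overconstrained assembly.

L=1 J1=0 J2=0
add link → L=2 J1=0 J2=0
P@0,1 dof=1 J1 → L=2 J1=1 J2=0
add link → L=3 J1=1 J2=0
P@1,2 dof=1 J1 → L=3 J1=2 J2=0
P@0,2 dof=1 J1 → L=3 J1=3 J2=0
M=3(L−1)−2J1−J2=3·2−2·3−0=0

M = 0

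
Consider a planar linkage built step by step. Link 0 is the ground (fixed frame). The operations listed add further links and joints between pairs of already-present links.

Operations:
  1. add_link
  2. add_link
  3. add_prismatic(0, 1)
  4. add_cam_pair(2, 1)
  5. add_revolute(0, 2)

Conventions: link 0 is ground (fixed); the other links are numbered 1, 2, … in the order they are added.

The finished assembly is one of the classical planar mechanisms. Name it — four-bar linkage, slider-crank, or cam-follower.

links: 3 (incl. ground); joints: 1 revolute, 1 prismatic, 1 higher (cam) pair, forming one closed loop
3 links, revolute + prismatic + higher pair in one loop → cam-follower

cam-follower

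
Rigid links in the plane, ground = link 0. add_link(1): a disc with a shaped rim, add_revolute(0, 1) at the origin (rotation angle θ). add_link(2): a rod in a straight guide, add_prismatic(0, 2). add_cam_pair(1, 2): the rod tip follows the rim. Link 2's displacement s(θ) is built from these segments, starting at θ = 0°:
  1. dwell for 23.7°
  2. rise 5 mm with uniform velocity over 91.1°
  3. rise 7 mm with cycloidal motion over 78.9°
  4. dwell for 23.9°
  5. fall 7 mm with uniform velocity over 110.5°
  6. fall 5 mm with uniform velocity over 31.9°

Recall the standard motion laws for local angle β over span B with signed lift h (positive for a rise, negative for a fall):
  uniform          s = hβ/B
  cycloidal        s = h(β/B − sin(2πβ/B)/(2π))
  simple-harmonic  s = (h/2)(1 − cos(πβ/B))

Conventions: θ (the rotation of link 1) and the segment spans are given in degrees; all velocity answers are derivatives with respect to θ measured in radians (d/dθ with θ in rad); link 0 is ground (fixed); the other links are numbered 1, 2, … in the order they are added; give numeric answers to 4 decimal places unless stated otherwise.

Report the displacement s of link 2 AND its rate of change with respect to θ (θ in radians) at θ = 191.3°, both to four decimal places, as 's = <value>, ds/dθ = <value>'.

segment 1 (0° to 23.7°, dwell): s unchanged at 0.0000
segment 2 (23.7° to 114.8°, uniform, h = 5) is passed completely: s = 0.0000 + (5) = 5.0000
θ = 191.3° falls in segment 3 (114.8° to 193.7°, cycloidal, h = 7): β = 191.3 − 114.8 = 76.5°, B = 78.9°; Δs = 7·(0.9696 − sin(2π·0.9696)/(2π)) = 6.9987; s = 5.0000 + 6.9987 = 11.9987
velocity in seg [114.8°–193.7°] (cycloidal), θ in radians: β = 76.5° = 1.3352 rad, B = 78.9° = 1.3771 rad; ds/dθ = (h/B)(1 − cos(2πβ/B)) = (7/1.3771)(1 − cos(2π·0.9696)) = 0.092559 mm/rad

s = 11.9987, ds/dθ = 0.0926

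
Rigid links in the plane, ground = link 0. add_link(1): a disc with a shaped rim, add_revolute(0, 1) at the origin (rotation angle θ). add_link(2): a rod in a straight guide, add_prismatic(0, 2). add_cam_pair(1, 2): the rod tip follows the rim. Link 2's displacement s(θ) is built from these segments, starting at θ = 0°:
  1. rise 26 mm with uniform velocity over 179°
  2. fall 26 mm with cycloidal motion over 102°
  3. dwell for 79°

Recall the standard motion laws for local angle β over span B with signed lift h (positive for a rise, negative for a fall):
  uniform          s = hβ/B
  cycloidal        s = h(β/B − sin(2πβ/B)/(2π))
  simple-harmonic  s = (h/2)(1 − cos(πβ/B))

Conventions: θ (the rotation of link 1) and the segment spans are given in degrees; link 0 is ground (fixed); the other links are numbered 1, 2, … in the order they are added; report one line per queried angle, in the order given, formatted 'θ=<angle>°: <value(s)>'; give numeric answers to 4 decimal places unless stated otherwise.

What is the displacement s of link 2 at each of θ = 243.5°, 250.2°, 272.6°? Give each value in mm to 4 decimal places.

segment 1 (0° to 179°, uniform, h = 26) is passed completely: s = 0.0000 + (26) = 26.0000
θ = 243.5° falls in segment 2 (179° to 281°, cycloidal, h = -26): β = 243.5 − 179 = 64.5°, B = 102°; Δs = -26·(0.6324 − sin(2π·0.6324)/(2π)) = -19.4992; s = 26.0000 − 19.4992 = 6.5008
θ = 250.2° falls in segment 2 (179° to 281°, cycloidal, h = -26): β = 250.2 − 179 = 71.2°, B = 102°; Δs = -26·(0.6980 − sin(2π·0.6980)/(2π)) = -22.0685; s = 26.0000 − 22.0685 = 3.9315
θ = 272.6° falls in segment 2 (179° to 281°, cycloidal, h = -26): β = 272.6 − 179 = 93.6°, B = 102°; Δs = -26·(0.9176 − sin(2π·0.9176)/(2π)) = -25.9057; s = 26.0000 − 25.9057 = 0.0943

θ=243.5°: 6.5008
θ=250.2°: 3.9315
θ=272.6°: 0.0943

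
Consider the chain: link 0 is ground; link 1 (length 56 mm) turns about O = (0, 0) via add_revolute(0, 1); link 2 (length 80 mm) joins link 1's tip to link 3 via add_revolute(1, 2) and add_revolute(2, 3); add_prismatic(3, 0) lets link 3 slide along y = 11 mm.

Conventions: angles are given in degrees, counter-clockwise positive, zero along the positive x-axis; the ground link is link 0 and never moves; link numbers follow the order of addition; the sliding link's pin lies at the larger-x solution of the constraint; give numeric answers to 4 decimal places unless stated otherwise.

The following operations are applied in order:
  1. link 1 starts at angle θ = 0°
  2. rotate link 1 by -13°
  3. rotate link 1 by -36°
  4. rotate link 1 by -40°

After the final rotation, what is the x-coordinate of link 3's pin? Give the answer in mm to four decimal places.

geometry: r = 56 mm, L = 80 mm, e = 11 mm; θ starts at 0°
rotate link 1 by -13°: θ ← 0° -13° = -13°
rotate link 1 by -36°: θ ← -13° -36° = -49°
rotate link 1 by -40°: θ ← -49° -40° = -89°
crank pin P = (r cos θ, r sin θ) = (0.977335, -55.991471)
h = r sin θ − e = -55.991471 − 11 = -66.991471
x = r cos θ + √(L² − h²) = 0.977335 + 43.728055 = 44.705390

44.7054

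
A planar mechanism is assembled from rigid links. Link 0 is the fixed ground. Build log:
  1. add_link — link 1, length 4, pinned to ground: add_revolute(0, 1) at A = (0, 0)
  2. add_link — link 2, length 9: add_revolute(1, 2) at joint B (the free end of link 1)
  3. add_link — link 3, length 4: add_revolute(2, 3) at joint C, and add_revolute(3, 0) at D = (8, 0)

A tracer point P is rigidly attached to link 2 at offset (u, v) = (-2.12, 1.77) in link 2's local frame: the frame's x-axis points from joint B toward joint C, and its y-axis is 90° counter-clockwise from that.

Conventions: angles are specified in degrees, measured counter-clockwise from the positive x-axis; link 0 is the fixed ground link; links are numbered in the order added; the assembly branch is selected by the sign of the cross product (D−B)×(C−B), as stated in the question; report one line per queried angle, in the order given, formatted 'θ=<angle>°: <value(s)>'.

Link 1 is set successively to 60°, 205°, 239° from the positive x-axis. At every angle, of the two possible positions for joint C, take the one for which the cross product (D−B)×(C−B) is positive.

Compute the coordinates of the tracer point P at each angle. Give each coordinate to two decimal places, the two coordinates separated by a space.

A=(0,0), D=(8.00,0)
θ=60°: B = A + 4.00·(cos60°, sin60°) = (2.0000, 3.4641)
θ=60°: |BD| = 6.9282
θ=60°: circle(B,9.00) ∩ circle(D,4.00): a=8.1551, h=3.8072
θ=60°:   candidates: C₊=(10.9661,2.6837) cross=26.377; C₋=(7.1589,-3.9106) cross=-26.377
θ=60°:   branch + wants cross > 0 → take C=(10.9661,2.6837) (cross=26.377)
θ=60°: ex = (C−B)/|BC| = (0.9962,-0.0867); ey = (0.0867,0.9962)
θ=60°: P = B + -2.12·ex + 1.77·ey = (0.0415,5.4113)
θ=205°: B = A + 4.00·(cos205°, sin205°) = (-3.6252, -1.6905)
θ=205°: |BD| = 11.7475
θ=205°: circle(B,9.00) ∩ circle(D,4.00): a=8.6403, h=2.5190
θ=205°:   candidates: C₊=(4.5627,2.0456) cross=29.592; C₋=(5.2876,-2.9399) cross=-29.592
θ=205°:   branch + wants cross > 0 → take C=(4.5627,2.0456) (cross=29.592)
θ=205°: ex = (C−B)/|BC| = (0.9098,0.4151); ey = (-0.4151,0.9098)
θ=205°: P = B + -2.12·ex + 1.77·ey = (-6.2887,-0.9603)
θ=239°: B = A + 4.00·(cos239°, sin239°) = (-2.0602, -3.4287)
θ=239°: |BD| = 10.6284
θ=239°: circle(B,9.00) ∩ circle(D,4.00): a=8.3720, h=3.3029
θ=239°:   candidates: C₊=(4.7988,2.3984) cross=35.104; C₋=(6.9298,-3.8542) cross=-35.104
θ=239°:   branch + wants cross > 0 → take C=(4.7988,2.3984) (cross=35.104)
θ=239°: ex = (C−B)/|BC| = (0.7621,0.6475); ey = (-0.6475,0.7621)
θ=239°: P = B + -2.12·ex + 1.77·ey = (-4.8218,-3.4523)

θ=60°: 0.04 5.41
θ=205°: -6.29 -0.96
θ=239°: -4.82 -3.45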